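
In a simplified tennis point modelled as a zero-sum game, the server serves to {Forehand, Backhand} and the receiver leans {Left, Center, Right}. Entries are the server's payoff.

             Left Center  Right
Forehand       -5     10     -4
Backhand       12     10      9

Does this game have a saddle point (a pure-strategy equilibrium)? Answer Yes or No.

Row minima: Forehand → -5, Backhand → 9; maximin = 9.
Column maxima: Left → 12, Center → 10, Right → 9; minimax = 9.
maximin = minimax = 9, so a saddle point exists.

Yes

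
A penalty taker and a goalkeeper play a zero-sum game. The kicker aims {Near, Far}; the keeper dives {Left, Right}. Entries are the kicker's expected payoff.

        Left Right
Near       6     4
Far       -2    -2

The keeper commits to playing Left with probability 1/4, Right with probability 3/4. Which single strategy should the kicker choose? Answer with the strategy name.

Near

Expected payoff of Near: (1/4)·6 + (3/4)·4 = 9/2.
Expected payoff of Far: (1/4)·(-2) + (3/4)·(-2) = -2.
The largest is 9/2, so the kicker's best response is Near.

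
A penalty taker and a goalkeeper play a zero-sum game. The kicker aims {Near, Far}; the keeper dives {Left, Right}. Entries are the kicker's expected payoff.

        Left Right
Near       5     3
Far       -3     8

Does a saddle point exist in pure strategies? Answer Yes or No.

No

Row minima: Near → 3, Far → -3; maximin = 3.
Column maxima: Left → 5, Right → 8; minimax = 5.
3 ≠ 5, so no pure-strategy equilibrium exists.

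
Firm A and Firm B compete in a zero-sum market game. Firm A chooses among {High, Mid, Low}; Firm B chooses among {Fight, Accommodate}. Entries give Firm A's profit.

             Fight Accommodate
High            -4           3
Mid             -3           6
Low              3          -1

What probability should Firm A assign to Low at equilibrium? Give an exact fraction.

Row minima: High → -4, Mid → -3, Low → -1; maximin = -1.
Column maxima: Fight → 3, Accommodate → 6; minimax = 3.
-1 ≠ 3, so there is no saddle point; optimal play is mixed.
High is strictly dominated by Mid, so Firm A never plays it.
On the remaining 2×2 (Mid, Low vs Fight, Accommodate):
Let Firm A play Mid with probability p. Expected payoff against Fight: (-3)p + 3(1−p) = −6p + 3; against Accommodate: 6p + (-1)(1−p) = 7p − 1.
Setting these equal: −6p + 3 = 7p − 1 ⇒ −13p = -4 ⇒ p = 4/13, and the value is (-6)·(4/13) + 3 = 15/13.
For Firm B: with q = P(Fight), equating Mid's and Low's payoffs gives −9q + 6 = 4q − 1 ⇒ q = 7/13.

9/13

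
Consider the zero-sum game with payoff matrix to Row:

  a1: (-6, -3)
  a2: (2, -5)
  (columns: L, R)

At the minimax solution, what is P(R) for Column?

4/5

Row minima: a1 → -6, a2 → -5; maximin = -5.
Column maxima: L → 2, R → -3; minimax = -3.
-5 ≠ -3, so there is no saddle point; optimal play is mixed.
Let Row play a1 with probability p. Expected payoff against L: (-6)p + 2(1−p) = −8p + 2; against R: (-3)p + (-5)(1−p) = 2p − 5.
Setting these equal: −8p + 2 = 2p − 5 ⇒ −10p = -7 ⇒ p = 7/10, and the value is (-8)·(7/10) + 2 = -18/5.
For Column: with q = P(L), equating a1's and a2's payoffs gives −3q − 3 = 7q − 5 ⇒ q = 1/5.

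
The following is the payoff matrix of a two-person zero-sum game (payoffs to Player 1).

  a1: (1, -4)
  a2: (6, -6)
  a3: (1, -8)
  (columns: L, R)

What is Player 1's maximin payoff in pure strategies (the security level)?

-4

Row minima: a1 → -4, a2 → -6, a3 → -8.
The best of these is -4.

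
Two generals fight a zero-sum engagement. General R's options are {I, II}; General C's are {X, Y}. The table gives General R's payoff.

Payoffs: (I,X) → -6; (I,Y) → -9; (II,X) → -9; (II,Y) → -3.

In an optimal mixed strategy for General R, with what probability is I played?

Row minima: I → -9, II → -9; maximin = -9.
Column maxima: X → -6, Y → -3; minimax = -6.
-9 ≠ -6, so there is no saddle point; optimal play is mixed.
Let General R play I with probability p. Expected payoff against X: (-6)p + (-9)(1−p) = 3p − 9; against Y: (-9)p + (-3)(1−p) = −6p − 3.
Setting these equal: 3p − 9 = −6p − 3 ⇒ 9p = 6 ⇒ p = 2/3, and the value is (3)·(2/3) − 9 = -7.
For General C: with q = P(X), equating I's and II's payoffs gives 3q − 9 = −6q − 3 ⇒ q = 2/3.

2/3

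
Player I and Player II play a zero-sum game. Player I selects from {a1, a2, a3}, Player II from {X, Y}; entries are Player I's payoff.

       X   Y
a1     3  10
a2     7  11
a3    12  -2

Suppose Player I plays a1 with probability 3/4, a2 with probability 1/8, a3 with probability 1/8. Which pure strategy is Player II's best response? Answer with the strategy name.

X

If Player II plays X, Player I's expected payoff is (3/4)·3 + (1/8)·7 + (1/8)·12 = 37/8.
If Player II plays Y, Player I's expected payoff is (3/4)·10 + (1/8)·11 + (1/8)·(-2) = 69/8.
Player II minimizes Player I's payoff; the smallest is 37/8, so the best response is X.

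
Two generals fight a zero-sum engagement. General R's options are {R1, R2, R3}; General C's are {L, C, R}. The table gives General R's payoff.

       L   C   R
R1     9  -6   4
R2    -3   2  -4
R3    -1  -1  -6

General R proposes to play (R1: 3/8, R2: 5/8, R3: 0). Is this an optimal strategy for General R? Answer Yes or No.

Yes

Against L this mix gives (3/8)·9 + (5/8)·(-3) = 3/2.
Against C this mix gives (3/8)·(-6) + (5/8)·2 = -1.
Against R this mix gives (3/8)·4 + (5/8)·(-4) = -1.
All of General C's active replies (C, R) yield -1, and no column does worse for General R. The mix makes General C indifferent and guarantees -1, so it is optimal.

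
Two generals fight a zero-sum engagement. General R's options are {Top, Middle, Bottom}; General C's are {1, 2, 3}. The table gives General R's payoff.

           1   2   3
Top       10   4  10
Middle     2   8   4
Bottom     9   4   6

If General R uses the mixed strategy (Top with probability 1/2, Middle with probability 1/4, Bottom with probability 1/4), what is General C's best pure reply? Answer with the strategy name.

If General C plays 1, General R's expected payoff is (1/2)·10 + (1/4)·2 + (1/4)·9 = 31/4.
If General C plays 2, General R's expected payoff is (1/2)·4 + (1/4)·8 + (1/4)·4 = 5.
If General C plays 3, General R's expected payoff is (1/2)·10 + (1/4)·4 + (1/4)·6 = 15/2.
General C minimizes General R's payoff; the smallest is 5, so the best response is 2.

2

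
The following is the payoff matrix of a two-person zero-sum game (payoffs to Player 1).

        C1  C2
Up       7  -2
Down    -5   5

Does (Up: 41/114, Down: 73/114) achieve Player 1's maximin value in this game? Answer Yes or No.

No

Against C1 this mix gives (41/114)·7 + (73/114)·(-5) = -13/19.
Against C2 this mix gives (41/114)·(-2) + (73/114)·5 = 283/114.
Player 2 will play C1, holding Player 1 to -13/19. Shifting weight toward the row that does better against C1 would raise this floor (the equalizing mix achieves 25/19 against both C1 and C2), so the proposed strategy is not optimal.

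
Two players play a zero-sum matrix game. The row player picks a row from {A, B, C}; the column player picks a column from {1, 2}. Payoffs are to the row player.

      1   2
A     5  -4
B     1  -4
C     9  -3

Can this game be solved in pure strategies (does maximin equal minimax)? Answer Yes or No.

Row minima: A → -4, B → -4, C → -3; maximin = -3.
Column maxima: 1 → 9, 2 → -3; minimax = -3.
maximin = minimax = -3, so a saddle point exists.

Yes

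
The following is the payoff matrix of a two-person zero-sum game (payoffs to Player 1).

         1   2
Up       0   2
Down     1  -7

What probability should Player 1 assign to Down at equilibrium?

1/5

Row minima: Up → 0, Down → -7; maximin = 0.
Column maxima: 1 → 1, 2 → 2; minimax = 1.
0 ≠ 1, so there is no saddle point; optimal play is mixed.
Let Player 1 play Up with probability p. Expected payoff against 1: 0p + 1(1−p) = −p + 1; against 2: 2p + (-7)(1−p) = 9p − 7.
Setting these equal: −p + 1 = 9p − 7 ⇒ −10p = -8 ⇒ p = 4/5, and the value is (-1)·(4/5) + 1 = 1/5.
For Player 2: with q = P(1), equating Up's and Down's payoffs gives −2q + 2 = 8q − 7 ⇒ q = 9/10.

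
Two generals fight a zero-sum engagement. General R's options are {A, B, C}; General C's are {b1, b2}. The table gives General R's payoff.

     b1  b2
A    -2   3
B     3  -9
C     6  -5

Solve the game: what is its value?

1/2

Row minima: A → -2, B → -9, C → -5; maximin = -2.
Column maxima: b1 → 6, b2 → 3; minimax = 3.
-2 ≠ 3, so there is no saddle point; optimal play is mixed.
B is strictly dominated by C, so General R never plays it.
On the remaining 2×2 (A, C vs b1, b2):
Let General R play A with probability p. Expected payoff against b1: (-2)p + 6(1−p) = −8p + 6; against b2: 3p + (-5)(1−p) = 8p − 5.
Setting these equal: −8p + 6 = 8p − 5 ⇒ −16p = -11 ⇒ p = 11/16, and the value is (-8)·(11/16) + 6 = 1/2.
For General C: with q = P(b1), equating A's and C's payoffs gives −5q + 3 = 11q − 5 ⇒ q = 1/2.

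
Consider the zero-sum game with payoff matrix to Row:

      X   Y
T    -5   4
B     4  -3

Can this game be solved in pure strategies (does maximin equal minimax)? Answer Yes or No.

No

Row minima: T → -5, B → -3; maximin = -3.
Column maxima: X → 4, Y → 4; minimax = 4.
-3 ≠ 4, so no pure-strategy equilibrium exists.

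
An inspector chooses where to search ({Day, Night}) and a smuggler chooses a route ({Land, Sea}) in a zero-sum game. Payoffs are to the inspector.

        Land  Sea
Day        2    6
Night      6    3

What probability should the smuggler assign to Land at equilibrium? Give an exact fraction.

Row minima: Day → 2, Night → 3; maximin = 3.
Column maxima: Land → 6, Sea → 6; minimax = 6.
3 ≠ 6, so there is no saddle point; optimal play is mixed.
Let the inspector play Day with probability p. Expected payoff against Land: 2p + 6(1−p) = −4p + 6; against Sea: 6p + 3(1−p) = 3p + 3.
Setting these equal: −4p + 6 = 3p + 3 ⇒ −7p = -3 ⇒ p = 3/7, and the value is (-4)·(3/7) + 6 = 30/7.
For the smuggler: with q = P(Land), equating Day's and Night's payoffs gives −4q + 6 = 3q + 3 ⇒ q = 3/7.

3/7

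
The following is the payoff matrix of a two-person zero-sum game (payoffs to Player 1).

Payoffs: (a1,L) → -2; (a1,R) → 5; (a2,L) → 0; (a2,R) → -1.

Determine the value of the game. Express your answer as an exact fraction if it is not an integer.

Row minima: a1 → -2, a2 → -1; maximin = -1.
Column maxima: L → 0, R → 5; minimax = 0.
-1 ≠ 0, so there is no saddle point; optimal play is mixed.
Let Player 1 play a1 with probability p. Expected payoff against L: (-2)p + 0(1−p) = −2p; against R: 5p + (-1)(1−p) = 6p − 1.
Setting these equal: −2p = 6p − 1 ⇒ −8p = -1 ⇒ p = 1/8, and the value is (-2)·(1/8) = -1/4.
For Player 2: with q = P(L), equating a1's and a2's payoffs gives −7q + 5 = q − 1 ⇒ q = 3/4.

-1/4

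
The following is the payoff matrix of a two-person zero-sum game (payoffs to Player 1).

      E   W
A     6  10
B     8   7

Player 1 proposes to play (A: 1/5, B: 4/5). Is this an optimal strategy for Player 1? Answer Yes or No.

Yes

Against E this mix gives (1/5)·6 + (4/5)·8 = 38/5.
Against W this mix gives (1/5)·10 + (4/5)·7 = 38/5.
All of Player 2's active replies (E, W) yield 38/5, and no column does worse for Player 1. The mix makes Player 2 indifferent and guarantees 38/5, so it is optimal.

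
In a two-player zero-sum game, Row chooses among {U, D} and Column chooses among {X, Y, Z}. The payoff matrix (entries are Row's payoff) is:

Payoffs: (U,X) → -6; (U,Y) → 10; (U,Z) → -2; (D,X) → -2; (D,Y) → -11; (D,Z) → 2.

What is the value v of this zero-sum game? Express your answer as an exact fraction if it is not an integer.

-86/25

Row minima: U → -6, D → -11; maximin = -6.
Column maxima: X → -2, Y → 10, Z → 2; minimax = -2.
-6 ≠ -2, so there is no saddle point; optimal play is mixed.
Z is strictly dominated by X (it gives Row strictly more in every row), so Column never plays it.
On the remaining 2×2 (U, D vs X, Y):
Let Row play U with probability p. Expected payoff against X: (-6)p + (-2)(1−p) = −4p − 2; against Y: 10p + (-11)(1−p) = 21p − 11.
Setting these equal: −4p − 2 = 21p − 11 ⇒ −25p = -9 ⇒ p = 9/25, and the value is (-4)·(9/25) − 2 = -86/25.
For Column: with q = P(X), equating U's and D's payoffs gives −16q + 10 = 9q − 11 ⇒ q = 21/25.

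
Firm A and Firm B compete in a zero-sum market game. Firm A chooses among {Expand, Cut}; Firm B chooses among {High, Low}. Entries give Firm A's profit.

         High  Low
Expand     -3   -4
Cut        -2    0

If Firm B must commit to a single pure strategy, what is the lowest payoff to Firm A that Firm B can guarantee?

-2

Column maxima: High → -2, Low → 0.
The smallest of these is -2.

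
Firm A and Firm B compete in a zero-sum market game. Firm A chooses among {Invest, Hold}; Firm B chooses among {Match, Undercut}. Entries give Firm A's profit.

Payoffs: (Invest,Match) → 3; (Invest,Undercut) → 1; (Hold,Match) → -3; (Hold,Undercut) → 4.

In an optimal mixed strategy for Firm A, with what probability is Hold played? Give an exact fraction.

Row minima: Invest → 1, Hold → -3; maximin = 1.
Column maxima: Match → 3, Undercut → 4; minimax = 3.
1 ≠ 3, so there is no saddle point; optimal play is mixed.
Let Firm A play Invest with probability p. Expected payoff against Match: 3p + (-3)(1−p) = 6p − 3; against Undercut: 1p + 4(1−p) = −3p + 4.
Setting these equal: 6p − 3 = −3p + 4 ⇒ 9p = 7 ⇒ p = 7/9, and the value is (6)·(7/9) − 3 = 5/3.
For Firm B: with q = P(Match), equating Invest's and Hold's payoffs gives 2q + 1 = −7q + 4 ⇒ q = 1/3.

2/9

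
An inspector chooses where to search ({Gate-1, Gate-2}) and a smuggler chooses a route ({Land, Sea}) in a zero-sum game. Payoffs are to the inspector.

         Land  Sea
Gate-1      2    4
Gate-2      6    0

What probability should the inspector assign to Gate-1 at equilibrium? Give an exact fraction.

Row minima: Gate-1 → 2, Gate-2 → 0; maximin = 2.
Column maxima: Land → 6, Sea → 4; minimax = 4.
2 ≠ 4, so there is no saddle point; optimal play is mixed.
Let the inspector play Gate-1 with probability p. Expected payoff against Land: 2p + 6(1−p) = −4p + 6; against Sea: 4p + 0(1−p) = 4p.
Setting these equal: −4p + 6 = 4p ⇒ −8p = -6 ⇒ p = 3/4, and the value is (-4)·(3/4) + 6 = 3.
For the smuggler: with q = P(Land), equating Gate-1's and Gate-2's payoffs gives −2q + 4 = 6q ⇒ q = 1/2.

3/4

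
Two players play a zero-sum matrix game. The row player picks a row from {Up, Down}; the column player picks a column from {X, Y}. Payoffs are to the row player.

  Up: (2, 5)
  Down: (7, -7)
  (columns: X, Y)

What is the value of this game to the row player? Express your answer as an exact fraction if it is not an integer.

49/17

Row minima: Up → 2, Down → -7; maximin = 2.
Column maxima: X → 7, Y → 5; minimax = 5.
2 ≠ 5, so there is no saddle point; optimal play is mixed.
Let the row player play Up with probability p. Expected payoff against X: 2p + 7(1−p) = −5p + 7; against Y: 5p + (-7)(1−p) = 12p − 7.
Setting these equal: −5p + 7 = 12p − 7 ⇒ −17p = -14 ⇒ p = 14/17, and the value is (-5)·(14/17) + 7 = 49/17.
For the column player: with q = P(X), equating Up's and Down's payoffs gives −3q + 5 = 14q − 7 ⇒ q = 12/17.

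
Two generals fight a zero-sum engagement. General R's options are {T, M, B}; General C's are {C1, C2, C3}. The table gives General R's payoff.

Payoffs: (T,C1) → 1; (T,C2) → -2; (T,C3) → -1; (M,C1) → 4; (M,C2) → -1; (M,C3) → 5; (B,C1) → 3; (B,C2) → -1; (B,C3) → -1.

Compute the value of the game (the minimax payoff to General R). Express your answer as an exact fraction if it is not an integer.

Row minima: T → -2, M → -1, B → -1; maximin = -1.
Column maxima: C1 → 4, C2 → -1, C3 → 5; minimax = -1.
Since maximin = minimax = -1, there is a saddle point and the value is -1.

-1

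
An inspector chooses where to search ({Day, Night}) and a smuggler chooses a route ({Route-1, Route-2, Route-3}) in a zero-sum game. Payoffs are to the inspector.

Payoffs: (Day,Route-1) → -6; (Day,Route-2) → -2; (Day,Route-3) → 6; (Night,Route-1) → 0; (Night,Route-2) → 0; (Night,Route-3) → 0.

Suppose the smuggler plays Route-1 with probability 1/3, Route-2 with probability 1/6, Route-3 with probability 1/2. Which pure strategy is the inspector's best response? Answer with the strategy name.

Day

Expected payoff of Day: (1/3)·(-6) + (1/6)·(-2) + (1/2)·6 = 2/3.
Expected payoff of Night: (1/3)·0 + (1/6)·0 + (1/2)·0 = 0.
The largest is 2/3, so the inspector's best response is Day.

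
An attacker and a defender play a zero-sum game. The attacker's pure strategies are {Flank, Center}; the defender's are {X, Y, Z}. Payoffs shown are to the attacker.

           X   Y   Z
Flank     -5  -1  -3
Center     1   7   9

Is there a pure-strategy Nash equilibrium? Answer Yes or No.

Yes

Row minima: Flank → -5, Center → 1; maximin = 1.
Column maxima: X → 1, Y → 7, Z → 9; minimax = 1.
maximin = minimax = 1, so a saddle point exists.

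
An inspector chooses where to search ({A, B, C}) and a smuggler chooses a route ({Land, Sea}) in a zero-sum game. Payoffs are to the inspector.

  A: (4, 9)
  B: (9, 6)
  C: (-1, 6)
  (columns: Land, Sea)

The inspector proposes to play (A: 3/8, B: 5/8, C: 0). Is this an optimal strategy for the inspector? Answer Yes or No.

Against Land this mix gives (3/8)·4 + (5/8)·9 = 57/8.
Against Sea this mix gives (3/8)·9 + (5/8)·6 = 57/8.
All of the smuggler's active replies (Land, Sea) yield 57/8, and no column does worse for the inspector. The mix makes the smuggler indifferent and guarantees 57/8, so it is optimal.

Yes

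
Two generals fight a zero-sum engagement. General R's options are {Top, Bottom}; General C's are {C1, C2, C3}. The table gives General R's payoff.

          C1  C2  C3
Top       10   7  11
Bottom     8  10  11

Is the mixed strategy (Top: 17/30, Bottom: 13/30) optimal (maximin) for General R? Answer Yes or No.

Against C1 this mix gives (17/30)·10 + (13/30)·8 = 137/15.
Against C2 this mix gives (17/30)·7 + (13/30)·10 = 83/10.
Against C3 this mix gives (17/30)·11 + (13/30)·11 = 11.
General C will play C2, holding General R to 83/10. Shifting weight toward the row that does better against C2 would raise this floor (the equalizing mix achieves 44/5 against both C2 and C1), so the proposed strategy is not optimal.

No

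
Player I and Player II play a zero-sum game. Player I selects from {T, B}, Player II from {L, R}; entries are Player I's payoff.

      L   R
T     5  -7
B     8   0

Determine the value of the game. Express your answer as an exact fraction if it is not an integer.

Row minima: T → -7, B → 0; maximin = 0.
Column maxima: L → 8, R → 0; minimax = 0.
Since maximin = minimax = 0, there is a saddle point and the value is 0.

0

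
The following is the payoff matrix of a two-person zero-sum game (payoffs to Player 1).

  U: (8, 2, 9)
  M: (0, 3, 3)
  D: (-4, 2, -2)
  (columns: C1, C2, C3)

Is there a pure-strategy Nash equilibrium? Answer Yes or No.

No

Row minima: U → 2, M → 0, D → -4; maximin = 2.
Column maxima: C1 → 8, C2 → 3, C3 → 9; minimax = 3.
2 ≠ 3, so no pure-strategy equilibrium exists.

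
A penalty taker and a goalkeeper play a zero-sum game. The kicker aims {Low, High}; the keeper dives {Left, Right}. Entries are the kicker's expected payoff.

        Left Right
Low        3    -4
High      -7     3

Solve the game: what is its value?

Row minima: Low → -4, High → -7; maximin = -4.
Column maxima: Left → 3, Right → 3; minimax = 3.
-4 ≠ 3, so there is no saddle point; optimal play is mixed.
Let the kicker play Low with probability p. Expected payoff against Left: 3p + (-7)(1−p) = 10p − 7; against Right: (-4)p + 3(1−p) = −7p + 3.
Setting these equal: 10p − 7 = −7p + 3 ⇒ 17p = 10 ⇒ p = 10/17, and the value is (10)·(10/17) − 7 = -19/17.
For the keeper: with q = P(Left), equating Low's and High's payoffs gives 7q − 4 = −10q + 3 ⇒ q = 7/17.

-19/17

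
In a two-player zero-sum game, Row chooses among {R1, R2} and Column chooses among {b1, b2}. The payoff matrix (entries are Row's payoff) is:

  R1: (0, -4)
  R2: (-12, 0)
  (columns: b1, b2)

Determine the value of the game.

-3

Row minima: R1 → -4, R2 → -12; maximin = -4.
Column maxima: b1 → 0, b2 → 0; minimax = 0.
-4 ≠ 0, so there is no saddle point; optimal play is mixed.
Let Row play R1 with probability p. Expected payoff against b1: 0p + (-12)(1−p) = 12p − 12; against b2: (-4)p + 0(1−p) = −4p.
Setting these equal: 12p − 12 = −4p ⇒ 16p = 12 ⇒ p = 3/4, and the value is (12)·(3/4) − 12 = -3.
For Column: with q = P(b1), equating R1's and R2's payoffs gives 4q − 4 = −12q ⇒ q = 1/4.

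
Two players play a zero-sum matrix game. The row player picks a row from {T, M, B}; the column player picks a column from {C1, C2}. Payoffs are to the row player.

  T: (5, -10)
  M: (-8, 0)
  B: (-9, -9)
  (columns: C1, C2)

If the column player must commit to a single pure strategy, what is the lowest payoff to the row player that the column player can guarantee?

0

Column maxima: C1 → 5, C2 → 0.
The smallest of these is 0.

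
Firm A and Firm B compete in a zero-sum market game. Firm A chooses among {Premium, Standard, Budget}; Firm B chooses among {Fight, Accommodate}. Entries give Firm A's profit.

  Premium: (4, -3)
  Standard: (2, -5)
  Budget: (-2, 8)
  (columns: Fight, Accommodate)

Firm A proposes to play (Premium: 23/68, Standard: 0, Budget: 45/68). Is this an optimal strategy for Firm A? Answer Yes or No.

Against Fight this mix gives (23/68)·4 + (45/68)·(-2) = 1/34.
Against Accommodate this mix gives (23/68)·(-3) + (45/68)·8 = 291/68.
Firm B will play Fight, holding Firm A to 1/34. Shifting weight toward the row that does better against Fight would raise this floor (the equalizing mix achieves 26/17 against both Fight and Accommodate), so the proposed strategy is not optimal.

No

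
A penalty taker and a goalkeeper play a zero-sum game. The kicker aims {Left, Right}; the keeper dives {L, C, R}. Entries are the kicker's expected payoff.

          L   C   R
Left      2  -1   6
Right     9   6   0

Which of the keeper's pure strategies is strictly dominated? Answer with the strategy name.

C holds the kicker's payoff strictly below L in every row: -1 < 2, 6 < 9.
So L is strictly dominated for the keeper.

L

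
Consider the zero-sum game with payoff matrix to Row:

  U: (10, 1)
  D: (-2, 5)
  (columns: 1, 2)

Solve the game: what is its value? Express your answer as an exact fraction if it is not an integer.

Row minima: U → 1, D → -2; maximin = 1.
Column maxima: 1 → 10, 2 → 5; minimax = 5.
1 ≠ 5, so there is no saddle point; optimal play is mixed.
Let Row play U with probability p. Expected payoff against 1: 10p + (-2)(1−p) = 12p − 2; against 2: 1p + 5(1−p) = −4p + 5.
Setting these equal: 12p − 2 = −4p + 5 ⇒ 16p = 7 ⇒ p = 7/16, and the value is (12)·(7/16) − 2 = 13/4.
For Column: with q = P(1), equating U's and D's payoffs gives 9q + 1 = −7q + 5 ⇒ q = 1/4.

13/4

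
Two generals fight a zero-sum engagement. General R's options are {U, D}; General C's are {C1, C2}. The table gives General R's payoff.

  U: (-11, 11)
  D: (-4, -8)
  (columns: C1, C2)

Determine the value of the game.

-66/13

Row minima: U → -11, D → -8; maximin = -8.
Column maxima: C1 → -4, C2 → 11; minimax = -4.
-8 ≠ -4, so there is no saddle point; optimal play is mixed.
Let General R play U with probability p. Expected payoff against C1: (-11)p + (-4)(1−p) = −7p − 4; against C2: 11p + (-8)(1−p) = 19p − 8.
Setting these equal: −7p − 4 = 19p − 8 ⇒ −26p = -4 ⇒ p = 2/13, and the value is (-7)·(2/13) − 4 = -66/13.
For General C: with q = P(C1), equating U's and D's payoffs gives −22q + 11 = 4q − 8 ⇒ q = 19/26.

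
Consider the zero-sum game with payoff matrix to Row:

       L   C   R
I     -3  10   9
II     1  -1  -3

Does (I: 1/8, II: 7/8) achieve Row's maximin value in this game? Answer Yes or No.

Against L this mix gives (1/8)·(-3) + (7/8)·1 = 1/2.
Against C this mix gives (1/8)·10 + (7/8)·(-1) = 3/8.
Against R this mix gives (1/8)·9 + (7/8)·(-3) = -3/2.
Column will play R, holding Row to -3/2. Shifting weight toward the row that does better against R would raise this floor (the equalizing mix achieves 0 against both R and L), so the proposed strategy is not optimal.

No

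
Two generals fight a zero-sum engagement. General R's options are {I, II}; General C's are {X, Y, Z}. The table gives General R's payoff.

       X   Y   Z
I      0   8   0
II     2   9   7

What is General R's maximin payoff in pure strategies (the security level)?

2

Row minima: I → 0, II → 2.
The best of these is 2.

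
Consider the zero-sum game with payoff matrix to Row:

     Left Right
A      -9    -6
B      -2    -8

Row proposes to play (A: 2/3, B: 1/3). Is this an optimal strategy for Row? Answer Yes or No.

Yes

Against Left this mix gives (2/3)·(-9) + (1/3)·(-2) = -20/3.
Against Right this mix gives (2/3)·(-6) + (1/3)·(-8) = -20/3.
All of Column's active replies (Left, Right) yield -20/3, and no column does worse for Row. The mix makes Column indifferent and guarantees -20/3, so it is optimal.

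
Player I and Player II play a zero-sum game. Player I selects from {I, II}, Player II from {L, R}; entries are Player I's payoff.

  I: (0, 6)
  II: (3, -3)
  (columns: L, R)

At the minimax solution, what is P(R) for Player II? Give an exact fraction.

1/4

Row minima: I → 0, II → -3; maximin = 0.
Column maxima: L → 3, R → 6; minimax = 3.
0 ≠ 3, so there is no saddle point; optimal play is mixed.
Let Player I play I with probability p. Expected payoff against L: 0p + 3(1−p) = −3p + 3; against R: 6p + (-3)(1−p) = 9p − 3.
Setting these equal: −3p + 3 = 9p − 3 ⇒ −12p = -6 ⇒ p = 1/2, and the value is (-3)·(1/2) + 3 = 3/2.
For Player II: with q = P(L), equating I's and II's payoffs gives −6q + 6 = 6q − 3 ⇒ q = 3/4.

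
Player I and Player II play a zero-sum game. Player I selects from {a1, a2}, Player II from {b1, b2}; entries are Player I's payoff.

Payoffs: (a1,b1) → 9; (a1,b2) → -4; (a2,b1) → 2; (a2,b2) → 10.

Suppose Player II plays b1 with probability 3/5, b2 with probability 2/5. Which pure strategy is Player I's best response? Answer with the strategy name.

a2

Expected payoff of a1: (3/5)·9 + (2/5)·(-4) = 19/5.
Expected payoff of a2: (3/5)·2 + (2/5)·10 = 26/5.
The largest is 26/5, so Player I's best response is a2.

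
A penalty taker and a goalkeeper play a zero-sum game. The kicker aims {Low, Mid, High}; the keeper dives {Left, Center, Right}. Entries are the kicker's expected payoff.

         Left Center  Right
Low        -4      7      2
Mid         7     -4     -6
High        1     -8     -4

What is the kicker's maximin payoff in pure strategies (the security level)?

Row minima: Low → -4, Mid → -6, High → -8.
The best of these is -4.

-4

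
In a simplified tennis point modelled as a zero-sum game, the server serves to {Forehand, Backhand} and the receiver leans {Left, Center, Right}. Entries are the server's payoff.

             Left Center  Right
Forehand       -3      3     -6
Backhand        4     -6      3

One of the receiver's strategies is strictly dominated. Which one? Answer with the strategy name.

Left

Right holds the server's payoff strictly below Left in every row: -6 < -3, 3 < 4.
So Left is strictly dominated for the receiver.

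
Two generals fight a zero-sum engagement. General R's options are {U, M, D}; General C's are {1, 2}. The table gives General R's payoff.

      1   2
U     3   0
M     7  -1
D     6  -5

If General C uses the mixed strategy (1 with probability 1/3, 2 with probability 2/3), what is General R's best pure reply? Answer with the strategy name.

M

Expected payoff of U: (1/3)·3 + (2/3)·0 = 1.
Expected payoff of M: (1/3)·7 + (2/3)·(-1) = 5/3.
Expected payoff of D: (1/3)·6 + (2/3)·(-5) = -4/3.
The largest is 5/3, so General R's best response is M.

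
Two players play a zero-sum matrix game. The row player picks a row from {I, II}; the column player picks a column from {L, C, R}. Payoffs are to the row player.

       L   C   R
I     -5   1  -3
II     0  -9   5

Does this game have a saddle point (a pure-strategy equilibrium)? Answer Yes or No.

Row minima: I → -5, II → -9; maximin = -5.
Column maxima: L → 0, C → 1, R → 5; minimax = 0.
-5 ≠ 0, so no pure-strategy equilibrium exists.

No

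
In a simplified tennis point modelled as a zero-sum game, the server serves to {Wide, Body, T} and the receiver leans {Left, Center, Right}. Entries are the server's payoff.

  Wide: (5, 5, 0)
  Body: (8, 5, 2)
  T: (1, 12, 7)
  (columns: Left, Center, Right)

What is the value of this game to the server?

Row minima: Wide → 0, Body → 2, T → 1; maximin = 2.
Column maxima: Left → 8, Center → 12, Right → 7; minimax = 7.
2 ≠ 7, so there is no saddle point; optimal play is mixed.
Center is strictly dominated by Right (it gives the server strictly more in every row), so the receiver never plays it.
With Center eliminated, Wide is strictly dominated by Body (Body gives the server strictly more in every remaining column), so the server never plays it.
On the remaining 2×2 (Body, T vs Left, Right):
Let the server play Body with probability p. Expected payoff against Left: 8p + 1(1−p) = 7p + 1; against Right: 2p + 7(1−p) = −5p + 7.
Setting these equal: 7p + 1 = −5p + 7 ⇒ 12p = 6 ⇒ p = 1/2, and the value is (7)·(1/2) + 1 = 9/2.
For the receiver: with q = P(Left), equating Body's and T's payoffs gives 6q + 2 = −6q + 7 ⇒ q = 5/12.

9/2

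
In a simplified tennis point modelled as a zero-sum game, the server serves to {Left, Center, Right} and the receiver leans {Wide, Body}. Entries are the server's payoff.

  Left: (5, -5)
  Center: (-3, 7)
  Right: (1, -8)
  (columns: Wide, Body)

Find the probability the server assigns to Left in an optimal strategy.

1/2

Row minima: Left → -5, Center → -3, Right → -8; maximin = -3.
Column maxima: Wide → 5, Body → 7; minimax = 5.
-3 ≠ 5, so there is no saddle point; optimal play is mixed.
Right is strictly dominated by Left, so the server never plays it.
On the remaining 2×2 (Left, Center vs Wide, Body):
Let the server play Left with probability p. Expected payoff against Wide: 5p + (-3)(1−p) = 8p − 3; against Body: (-5)p + 7(1−p) = −12p + 7.
Setting these equal: 8p − 3 = −12p + 7 ⇒ 20p = 10 ⇒ p = 1/2, and the value is (8)·(1/2) − 3 = 1.
For the receiver: with q = P(Wide), equating Left's and Center's payoffs gives 10q − 5 = −10q + 7 ⇒ q = 3/5.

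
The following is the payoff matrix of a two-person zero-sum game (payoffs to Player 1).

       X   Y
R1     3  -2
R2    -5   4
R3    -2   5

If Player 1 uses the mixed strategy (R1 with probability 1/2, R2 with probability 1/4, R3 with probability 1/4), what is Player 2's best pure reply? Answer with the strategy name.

X

If Player 2 plays X, Player 1's expected payoff is (1/2)·3 + (1/4)·(-5) + (1/4)·(-2) = -1/4.
If Player 2 plays Y, Player 1's expected payoff is (1/2)·(-2) + (1/4)·4 + (1/4)·5 = 5/4.
Player 2 minimizes Player 1's payoff; the smallest is -1/4, so the best response is X.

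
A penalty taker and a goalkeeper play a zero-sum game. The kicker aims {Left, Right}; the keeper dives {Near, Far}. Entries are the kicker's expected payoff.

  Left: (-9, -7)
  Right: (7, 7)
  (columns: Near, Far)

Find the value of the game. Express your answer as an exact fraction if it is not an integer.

7

Row minima: Left → -9, Right → 7; maximin = 7.
Column maxima: Near → 7, Far → 7; minimax = 7.
Since maximin = minimax = 7, there is a saddle point and the value is 7.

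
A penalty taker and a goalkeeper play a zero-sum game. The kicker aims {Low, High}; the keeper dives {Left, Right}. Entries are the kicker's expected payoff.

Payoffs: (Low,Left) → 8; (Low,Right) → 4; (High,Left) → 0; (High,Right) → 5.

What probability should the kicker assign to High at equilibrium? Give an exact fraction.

4/9

Row minima: Low → 4, High → 0; maximin = 4.
Column maxima: Left → 8, Right → 5; minimax = 5.
4 ≠ 5, so there is no saddle point; optimal play is mixed.
Let the kicker play Low with probability p. Expected payoff against Left: 8p + 0(1−p) = 8p; against Right: 4p + 5(1−p) = −p + 5.
Setting these equal: 8p = −p + 5 ⇒ 9p = 5 ⇒ p = 5/9, and the value is (8)·(5/9) = 40/9.
For the keeper: with q = P(Left), equating Low's and High's payoffs gives 4q + 4 = −5q + 5 ⇒ q = 1/9.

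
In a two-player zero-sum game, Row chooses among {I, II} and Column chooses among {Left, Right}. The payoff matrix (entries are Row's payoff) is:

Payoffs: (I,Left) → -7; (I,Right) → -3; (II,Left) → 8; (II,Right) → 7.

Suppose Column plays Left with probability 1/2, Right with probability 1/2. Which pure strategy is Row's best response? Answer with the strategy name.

Expected payoff of I: (1/2)·(-7) + (1/2)·(-3) = -5.
Expected payoff of II: (1/2)·8 + (1/2)·7 = 15/2.
The largest is 15/2, so Row's best response is II.

II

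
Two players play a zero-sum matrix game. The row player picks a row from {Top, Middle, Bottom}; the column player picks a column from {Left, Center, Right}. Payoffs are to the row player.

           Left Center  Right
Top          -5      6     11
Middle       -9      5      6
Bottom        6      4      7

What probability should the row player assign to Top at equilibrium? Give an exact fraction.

2/13

Row minima: Top → -5, Middle → -9, Bottom → 4; maximin = 4.
Column maxima: Left → 6, Center → 6, Right → 11; minimax = 6.
4 ≠ 6, so there is no saddle point; optimal play is mixed.
Middle is strictly dominated by Top, so the row player never plays it.
Right is strictly dominated by Left (it gives the row player strictly more in every row), so the column player never plays it.
On the remaining 2×2 (Top, Bottom vs Left, Center):
Let the row player play Top with probability p. Expected payoff against Left: (-5)p + 6(1−p) = −11p + 6; against Center: 6p + 4(1−p) = 2p + 4.
Setting these equal: −11p + 6 = 2p + 4 ⇒ −13p = -2 ⇒ p = 2/13, and the value is (-11)·(2/13) + 6 = 56/13.
For the column player: with q = P(Left), equating Top's and Bottom's payoffs gives −11q + 6 = 2q + 4 ⇒ q = 2/13.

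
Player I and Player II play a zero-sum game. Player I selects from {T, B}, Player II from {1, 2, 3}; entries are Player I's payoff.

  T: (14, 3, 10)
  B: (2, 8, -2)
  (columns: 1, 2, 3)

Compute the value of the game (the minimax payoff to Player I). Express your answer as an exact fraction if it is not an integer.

Row minima: T → 3, B → -2; maximin = 3.
Column maxima: 1 → 14, 2 → 8, 3 → 10; minimax = 8.
3 ≠ 8, so there is no saddle point; optimal play is mixed.
1 is strictly dominated by 3 (it gives Player I strictly more in every row), so Player II never plays it.
On the remaining 2×2 (T, B vs 2, 3):
Let Player I play T with probability p. Expected payoff against 2: 3p + 8(1−p) = −5p + 8; against 3: 10p + (-2)(1−p) = 12p − 2.
Setting these equal: −5p + 8 = 12p − 2 ⇒ −17p = -10 ⇒ p = 10/17, and the value is (-5)·(10/17) + 8 = 86/17.
For Player II: with q = P(2), equating T's and B's payoffs gives −7q + 10 = 10q − 2 ⇒ q = 12/17.

86/17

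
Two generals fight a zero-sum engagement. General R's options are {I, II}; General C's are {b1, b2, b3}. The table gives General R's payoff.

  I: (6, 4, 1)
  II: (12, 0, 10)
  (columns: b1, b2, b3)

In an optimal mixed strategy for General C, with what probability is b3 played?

Row minima: I → 1, II → 0; maximin = 1.
Column maxima: b1 → 12, b2 → 4, b3 → 10; minimax = 4.
1 ≠ 4, so there is no saddle point; optimal play is mixed.
b1 is strictly dominated by b2 (it gives General R strictly more in every row), so General C never plays it.
On the remaining 2×2 (I, II vs b2, b3):
Let General R play I with probability p. Expected payoff against b2: 4p + 0(1−p) = 4p; against b3: 1p + 10(1−p) = −9p + 10.
Setting these equal: 4p = −9p + 10 ⇒ 13p = 10 ⇒ p = 10/13, and the value is (4)·(10/13) = 40/13.
For General C: with q = P(b2), equating I's and II's payoffs gives 3q + 1 = −10q + 10 ⇒ q = 9/13.

4/13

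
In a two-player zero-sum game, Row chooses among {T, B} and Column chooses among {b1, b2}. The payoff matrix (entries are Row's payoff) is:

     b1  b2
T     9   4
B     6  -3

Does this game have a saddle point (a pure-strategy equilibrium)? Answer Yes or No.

Row minima: T → 4, B → -3; maximin = 4.
Column maxima: b1 → 9, b2 → 4; minimax = 4.
maximin = minimax = 4, so a saddle point exists.

Yes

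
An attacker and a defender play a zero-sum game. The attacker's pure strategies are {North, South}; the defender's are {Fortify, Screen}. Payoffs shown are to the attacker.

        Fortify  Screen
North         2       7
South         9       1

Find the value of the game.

Row minima: North → 2, South → 1; maximin = 2.
Column maxima: Fortify → 9, Screen → 7; minimax = 7.
2 ≠ 7, so there is no saddle point; optimal play is mixed.
Let the attacker play North with probability p. Expected payoff against Fortify: 2p + 9(1−p) = −7p + 9; against Screen: 7p + 1(1−p) = 6p + 1.
Setting these equal: −7p + 9 = 6p + 1 ⇒ −13p = -8 ⇒ p = 8/13, and the value is (-7)·(8/13) + 9 = 61/13.
For the defender: with q = P(Fortify), equating North's and South's payoffs gives −5q + 7 = 8q + 1 ⇒ q = 6/13.

61/13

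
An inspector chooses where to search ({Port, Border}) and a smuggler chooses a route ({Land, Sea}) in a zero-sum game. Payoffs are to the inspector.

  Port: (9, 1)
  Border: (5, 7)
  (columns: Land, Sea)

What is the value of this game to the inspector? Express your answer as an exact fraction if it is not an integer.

29/5

Row minima: Port → 1, Border → 5; maximin = 5.
Column maxima: Land → 9, Sea → 7; minimax = 7.
5 ≠ 7, so there is no saddle point; optimal play is mixed.
Let the inspector play Port with probability p. Expected payoff against Land: 9p + 5(1−p) = 4p + 5; against Sea: 1p + 7(1−p) = −6p + 7.
Setting these equal: 4p + 5 = −6p + 7 ⇒ 10p = 2 ⇒ p = 1/5, and the value is (4)·(1/5) + 5 = 29/5.
For the smuggler: with q = P(Land), equating Port's and Border's payoffs gives 8q + 1 = −2q + 7 ⇒ q = 3/5.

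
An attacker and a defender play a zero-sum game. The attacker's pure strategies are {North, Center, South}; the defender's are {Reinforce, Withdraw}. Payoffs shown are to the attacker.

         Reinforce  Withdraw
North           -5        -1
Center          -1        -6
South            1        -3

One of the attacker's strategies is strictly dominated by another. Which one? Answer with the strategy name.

South gives a strictly higher payoff than Center against every column: 1 > -1, -3 > -6.
So Center is strictly dominated and the attacker never plays it.

Center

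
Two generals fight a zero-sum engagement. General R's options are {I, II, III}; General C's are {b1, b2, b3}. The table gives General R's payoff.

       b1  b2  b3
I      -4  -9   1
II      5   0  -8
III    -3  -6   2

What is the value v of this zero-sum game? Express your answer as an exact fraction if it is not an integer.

-3

Row minima: I → -9, II → -8, III → -6; maximin = -6.
Column maxima: b1 → 5, b2 → 0, b3 → 2; minimax = 0.
-6 ≠ 0, so there is no saddle point; optimal play is mixed.
I is strictly dominated by III, so General R never plays it.
b1 is strictly dominated by b2 (it gives General R strictly more in every row), so General C never plays it.
On the remaining 2×2 (II, III vs b2, b3):
Let General R play II with probability p. Expected payoff against b2: 0p + (-6)(1−p) = 6p − 6; against b3: (-8)p + 2(1−p) = −10p + 2.
Setting these equal: 6p − 6 = −10p + 2 ⇒ 16p = 8 ⇒ p = 1/2, and the value is (6)·(1/2) − 6 = -3.
For General C: with q = P(b2), equating II's and III's payoffs gives 8q − 8 = −8q + 2 ⇒ q = 5/8.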